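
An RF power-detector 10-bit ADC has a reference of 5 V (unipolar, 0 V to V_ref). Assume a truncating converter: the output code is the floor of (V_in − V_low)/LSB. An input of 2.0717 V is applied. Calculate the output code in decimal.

code 424

Full-scale span = 5 V; LSB = 5/2^10 = 4.883 mV.
(2.0717 − 0) / 0.00488281 = 424.284 LSBs.
So the output code is 424.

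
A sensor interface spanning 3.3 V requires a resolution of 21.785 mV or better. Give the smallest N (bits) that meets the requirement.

Number of steps required ≥ 3.3 V / 21.785 mV = 151.48.
Need 2^N ≥ 151.48; 2^7 = 128, 2^8 = 256.
Minimum N = 8.

8 bits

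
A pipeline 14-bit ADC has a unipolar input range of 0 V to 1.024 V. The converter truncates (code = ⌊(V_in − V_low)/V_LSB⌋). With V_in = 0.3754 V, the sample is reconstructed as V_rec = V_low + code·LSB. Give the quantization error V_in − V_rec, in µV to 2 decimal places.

25.00 µV

One LSB is 1.024 V / 16384 = 62.50 µV.
Scaled input = 6006.4000 LSBs, so code = 6006.
Code 6006 maps back to 0 + 6006×6.25e-05 V = 0.375375 V.
V_in − V_rec = 2.5e-05 V = 25.00 µV.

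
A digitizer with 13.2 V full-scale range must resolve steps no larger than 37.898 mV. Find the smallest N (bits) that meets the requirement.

Number of steps required ≥ 13.2 V / 37.898 mV = 348.30.
Need 2^N ≥ 348.30; 2^8 = 256, 2^9 = 512.
Minimum N = 9.

9 bits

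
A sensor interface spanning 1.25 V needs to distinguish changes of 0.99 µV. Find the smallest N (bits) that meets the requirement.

Number of steps required ≥ 1.25 V / 0.99 µV = 1262626.26.
Need 2^N ≥ 1262626.26; 2^20 = 1048576, 2^21 = 2097152.
Minimum N = 21.

21 bits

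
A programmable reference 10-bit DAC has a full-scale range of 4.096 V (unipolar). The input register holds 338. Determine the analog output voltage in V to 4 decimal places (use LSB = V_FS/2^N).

LSB = 4.096 V / 2^10 = 4.000 mV.
V_out = 0 + 338 × 0.004 V = 1.352 V.

1.3520 V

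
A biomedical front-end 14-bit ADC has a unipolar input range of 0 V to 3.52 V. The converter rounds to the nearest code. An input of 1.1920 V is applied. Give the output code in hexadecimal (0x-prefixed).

code 0x15AC (decimal 5548)

With 16384 levels over 3.52 V, one step is 214.84 µV.
Input sits at 5548.218 steps above V_low.
Round → code 5548.
In hexadecimal (0x-prefixed): 0x15AC.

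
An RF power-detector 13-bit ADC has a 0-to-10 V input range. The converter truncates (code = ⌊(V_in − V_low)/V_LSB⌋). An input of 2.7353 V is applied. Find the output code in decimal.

code 2240

Full-scale span = 10 V; LSB = 10/2^13 = 1.221 mV.
Input sits at 2240.758 steps above V_low.
So the output code is 2240.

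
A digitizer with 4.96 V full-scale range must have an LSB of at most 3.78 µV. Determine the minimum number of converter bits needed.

Number of steps required ≥ 4.96 V / 3.78 µV = 1312169.31.
Need 2^N ≥ 1312169.31; 2^20 = 1048576, 2^21 = 2097152.
Minimum N = 21.

21 bits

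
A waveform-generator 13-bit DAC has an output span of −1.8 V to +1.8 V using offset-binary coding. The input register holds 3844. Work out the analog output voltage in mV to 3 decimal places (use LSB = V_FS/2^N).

-110.742 mV

LSB = 3.6 V / 2^13 = 439.45 µV.
V_out = (−1.8) + 3844 × 0.000439453 V = -0.110742 V.
= -110.742 mV.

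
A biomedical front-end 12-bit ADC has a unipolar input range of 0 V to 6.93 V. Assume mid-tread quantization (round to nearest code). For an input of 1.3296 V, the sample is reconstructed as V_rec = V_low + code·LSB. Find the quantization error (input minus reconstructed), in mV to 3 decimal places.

Step size: 6.93 V ÷ 2^12 = 1.692 mV.
Scaled input = 785.8646 LSBs, so code = 786.
Reconstructed: 1.3298291 V.
Error = 1.3296 − 1.3298291 = -0.000229102 V = -0.229 mV.

-0.229 mV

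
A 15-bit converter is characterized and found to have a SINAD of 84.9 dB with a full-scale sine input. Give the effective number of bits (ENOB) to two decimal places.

13.81 bits

ENOB = (SINAD − 1.76) / 6.02 = (84.9 − 1.76)/6.02 = 13.811.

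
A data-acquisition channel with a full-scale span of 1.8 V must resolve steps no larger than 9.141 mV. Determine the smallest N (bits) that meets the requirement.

Number of steps required ≥ 1.8 V / 9.141 mV = 196.91.
Need 2^N ≥ 196.91; 2^7 = 128, 2^8 = 256.
Minimum N = 8.

8 bits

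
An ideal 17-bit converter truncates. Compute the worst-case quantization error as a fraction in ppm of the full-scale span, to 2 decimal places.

7.63 ppm

Truncating → worst-case error = 1 LSB = V_FS/2^17, so 1e+06/131072 = 7.62939 ppm of full scale.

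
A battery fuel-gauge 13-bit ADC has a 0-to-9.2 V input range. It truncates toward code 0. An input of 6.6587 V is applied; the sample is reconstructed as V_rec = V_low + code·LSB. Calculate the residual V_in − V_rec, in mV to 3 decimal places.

LSB = 9.2/2^13 = 1.123 mV.
(V_in − V_low)/LSB = (6.6587 − 0)/0.00112305 = 5929.1381 → code 5929 (floor).
Reconstructed: 6.6585449 V.
Error = 6.6587 − 6.6585449 = 0.000155078 V = 0.155 mV.

0.155 mV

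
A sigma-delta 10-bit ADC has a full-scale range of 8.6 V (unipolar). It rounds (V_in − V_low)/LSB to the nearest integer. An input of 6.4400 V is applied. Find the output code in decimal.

With 1024 levels over 8.6 V, one step is 8.398 mV.
Input sits at 766.809 steps above V_low.
So the output code is 767.

code 767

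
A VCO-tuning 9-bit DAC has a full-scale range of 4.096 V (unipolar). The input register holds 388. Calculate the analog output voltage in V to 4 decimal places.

3.1040 V

LSB = 4.096 V / 2^9 = 8.000 mV.
V_out = 0 + 388 × 0.008 V = 3.104 V.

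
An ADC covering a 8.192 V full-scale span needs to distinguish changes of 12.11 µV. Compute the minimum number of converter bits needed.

Number of steps required ≥ 8.192 V / 12.11 µV = 676465.73.
Need 2^N ≥ 676465.73; 2^19 = 524288, 2^20 = 1048576.
Minimum N = 20.

20 bits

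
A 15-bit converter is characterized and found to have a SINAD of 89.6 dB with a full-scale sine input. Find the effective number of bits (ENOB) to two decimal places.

ENOB = (SINAD − 1.76) / 6.02 = (89.6 − 1.76)/6.02 = 14.591.

14.59 bits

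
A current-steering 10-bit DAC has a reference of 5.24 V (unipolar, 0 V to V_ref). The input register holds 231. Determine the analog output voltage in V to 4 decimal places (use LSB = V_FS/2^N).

1.1821 V

LSB = 5.24 V / 2^10 = 5.117 mV.
V_out = 0 + 231 × 0.00511719 V = 1.18207 V.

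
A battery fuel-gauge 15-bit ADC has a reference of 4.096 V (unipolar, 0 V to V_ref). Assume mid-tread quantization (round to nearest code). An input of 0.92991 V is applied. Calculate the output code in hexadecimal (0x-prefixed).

Full-scale span = 4.096 V; LSB = 4.096/2^15 = 125.00 µV.
(V_in − V_low)/LSB = (0.92991 − 0) / 0.000125 = 7439.280.
round(7439.280) = 7439.
In hexadecimal (0x-prefixed): 0x1D0F.

code 0x1D0F (decimal 7439)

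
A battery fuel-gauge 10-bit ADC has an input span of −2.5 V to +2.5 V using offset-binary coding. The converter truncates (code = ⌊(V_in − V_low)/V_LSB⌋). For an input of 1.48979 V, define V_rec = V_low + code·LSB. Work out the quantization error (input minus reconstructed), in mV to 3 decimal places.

0.532 mV

LSB = 5/2^10 = 4.883 mV.
(1.48979 − (−2.5))/0.00488281 = 817.1090; ⌊·⌋ gives code 817.
V_rec = (−2.5) + 817·0.00488281 = 1.4892578 V.
Difference: 0.000532187 V → 0.532 mV.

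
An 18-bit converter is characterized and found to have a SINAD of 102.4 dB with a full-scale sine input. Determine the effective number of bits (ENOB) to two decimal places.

ENOB = (SINAD − 1.76) / 6.02 = (102.4 − 1.76)/6.02 = 16.718.

16.72 bits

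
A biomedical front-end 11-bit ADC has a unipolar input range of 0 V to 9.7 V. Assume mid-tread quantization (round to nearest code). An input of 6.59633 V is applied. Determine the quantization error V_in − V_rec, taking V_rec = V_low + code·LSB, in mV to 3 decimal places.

-1.375 mV

LSB = 9.7/2^11 = 4.736 mV.
(6.59633 − 0)/0.00473633 = 1392.7097; round gives code 1393.
V_rec = 0 + 1393·0.00473633 = 6.5977051 V.
Difference: -0.00137508 V → -1.375 mV.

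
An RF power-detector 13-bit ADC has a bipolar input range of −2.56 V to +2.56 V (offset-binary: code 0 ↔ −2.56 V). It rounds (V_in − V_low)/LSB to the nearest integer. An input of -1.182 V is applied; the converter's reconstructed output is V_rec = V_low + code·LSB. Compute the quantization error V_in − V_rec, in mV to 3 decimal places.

-0.125 mV

LSB = 5.12/2^13 = 0.625 mV.
Scaled input = 2204.8000 LSBs, so code = 2205.
Reconstructed: -1.181875 V.
Difference: -0.000125 V → -0.125 mV.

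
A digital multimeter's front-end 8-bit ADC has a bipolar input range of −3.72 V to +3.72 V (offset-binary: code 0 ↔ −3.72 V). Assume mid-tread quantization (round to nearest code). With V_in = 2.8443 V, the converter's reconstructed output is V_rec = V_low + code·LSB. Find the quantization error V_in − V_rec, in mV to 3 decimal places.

-3.825 mV

One LSB is 7.44 V / 256 = 29.062 mV.
Scaled input = 225.8684 LSBs, so code = 226.
V_rec = (−3.72) + 226·0.0290625 = 2.848125 V.
Error = 2.8443 − 2.848125 = -0.003825 V = -3.825 mV.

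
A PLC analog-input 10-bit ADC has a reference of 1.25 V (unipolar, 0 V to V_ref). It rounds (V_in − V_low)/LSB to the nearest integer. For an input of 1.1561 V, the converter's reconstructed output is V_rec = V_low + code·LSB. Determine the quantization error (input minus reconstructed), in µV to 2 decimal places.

94.14 µV

One LSB is 1.25 V / 1024 = 1.221 mV.
(V_in − V_low)/LSB = (1.1561 − 0)/0.0012207 = 947.0771 → code 947 (round).
V_rec = 0 + 947·0.0012207 = 1.1560059 V.
Difference: 9.41406e-05 V → 94.14 µV.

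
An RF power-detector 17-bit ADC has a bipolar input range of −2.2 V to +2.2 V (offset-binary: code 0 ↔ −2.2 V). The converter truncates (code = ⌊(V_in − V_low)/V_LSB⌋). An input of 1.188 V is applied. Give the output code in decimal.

With 131072 levels over 4.4 V, one step is 33.57 µV.
(1.188 − (−2.2)) / 3.35693e-05 = 100925.440 LSBs.
Floor → code 100925.

code 100925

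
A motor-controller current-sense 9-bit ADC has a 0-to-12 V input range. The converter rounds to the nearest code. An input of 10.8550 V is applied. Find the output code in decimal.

code 463

LSB = 12 V / 512 = 23.438 mV.
(V_in − V_low)/LSB = (10.8550 − 0) / 0.0234375 = 463.147.
Round → code 463.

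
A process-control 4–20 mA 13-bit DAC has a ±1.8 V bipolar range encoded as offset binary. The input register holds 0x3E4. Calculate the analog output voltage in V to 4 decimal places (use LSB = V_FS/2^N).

LSB = 3.6 V / 2^13 = 439.45 µV.
Code 0x3E4 = 996 decimal.
V_out = (−1.8) + 996 × 0.000439453 V = -1.3623 V.

-1.3623 V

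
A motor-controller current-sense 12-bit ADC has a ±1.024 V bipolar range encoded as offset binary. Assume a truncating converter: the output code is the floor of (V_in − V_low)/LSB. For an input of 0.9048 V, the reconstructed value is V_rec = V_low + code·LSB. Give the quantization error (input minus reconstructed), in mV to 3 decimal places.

LSB = 2.048/2^12 = 0.500 mV.
Scaled input = 3857.6000 LSBs, so code = 3857.
Reconstructed: 0.9045 V.
Difference: 0.0003 V → 0.300 mV.

0.300 mV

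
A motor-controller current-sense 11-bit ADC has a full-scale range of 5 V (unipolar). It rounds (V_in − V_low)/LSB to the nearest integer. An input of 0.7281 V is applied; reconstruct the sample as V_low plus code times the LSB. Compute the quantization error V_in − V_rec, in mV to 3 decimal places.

0.561 mV

Step size: 5 V ÷ 2^11 = 2.441 mV.
Scaled input = 298.2298 LSBs, so code = 298.
V_rec = 0 + 298·0.00244141 = 0.72753906 V.
Error = 0.7281 − 0.72753906 = 0.000560938 V = 0.561 mV.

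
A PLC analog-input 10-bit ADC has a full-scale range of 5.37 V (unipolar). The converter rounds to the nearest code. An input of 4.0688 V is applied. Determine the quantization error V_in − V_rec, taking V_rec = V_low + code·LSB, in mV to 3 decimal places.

-0.653 mV

One LSB is 5.37 V / 1024 = 5.244 mV.
Scaled input = 775.8755 LSBs, so code = 776.
V_rec = 0 + 776·0.00524414 = 4.0694531 V.
Difference: -0.000653125 V → -0.653 mV.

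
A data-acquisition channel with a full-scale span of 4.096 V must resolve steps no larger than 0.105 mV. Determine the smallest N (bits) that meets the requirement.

16 bits

Number of steps required ≥ 4.096 V / 0.105 mV = 39009.52.
Need 2^N ≥ 39009.52; 2^15 = 32768, 2^16 = 65536.
Minimum N = 16.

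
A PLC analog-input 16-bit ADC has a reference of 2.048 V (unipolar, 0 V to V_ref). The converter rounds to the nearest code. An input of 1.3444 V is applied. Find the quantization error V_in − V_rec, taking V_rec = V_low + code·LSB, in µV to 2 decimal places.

-6.25 µV

One LSB is 2.048 V / 65536 = 31.25 µV.
(1.3444 − 0)/3.125e-05 = 43020.8000; round gives code 43021.
Reconstructed: 1.3444063 V.
Difference: -6.25e-06 V → -6.25 µV.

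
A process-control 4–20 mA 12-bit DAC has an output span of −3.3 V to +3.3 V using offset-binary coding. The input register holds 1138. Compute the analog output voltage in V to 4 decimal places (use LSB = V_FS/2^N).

-1.4663 V

LSB = 6.6 V / 2^12 = 1.611 mV.
V_out = (−3.3) + 1138 × 0.00161133 V = -1.46631 V.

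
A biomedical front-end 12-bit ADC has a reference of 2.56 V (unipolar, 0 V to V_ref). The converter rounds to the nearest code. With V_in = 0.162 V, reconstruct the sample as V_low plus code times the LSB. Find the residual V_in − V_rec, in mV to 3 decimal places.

LSB = 2.56/2^12 = 0.625 mV.
(0.162 − 0)/0.000625 = 259.2000; round gives code 259.
V_rec = 0 + 259·0.000625 = 0.161875 V.
Difference: 0.000125 V → 0.125 mV.

0.125 mV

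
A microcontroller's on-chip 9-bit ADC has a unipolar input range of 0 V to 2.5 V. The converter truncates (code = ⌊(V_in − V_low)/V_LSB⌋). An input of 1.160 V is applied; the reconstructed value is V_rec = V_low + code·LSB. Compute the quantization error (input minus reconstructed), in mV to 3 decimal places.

2.773 mV

One LSB is 2.5 V / 512 = 4.883 mV.
(V_in − V_low)/LSB = (1.160 − 0)/0.00488281 = 237.5680 → code 237 (floor).
V_rec = 0 + 237·0.00488281 = 1.1572266 V.
Difference: 0.00277344 V → 2.773 mV.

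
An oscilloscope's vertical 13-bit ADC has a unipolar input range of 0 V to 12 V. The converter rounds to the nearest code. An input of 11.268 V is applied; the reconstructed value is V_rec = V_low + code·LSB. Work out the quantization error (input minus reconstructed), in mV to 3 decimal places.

Step size: 12 V ÷ 2^13 = 1.465 mV.
(V_in − V_low)/LSB = (11.268 − 0)/0.00146484 = 7692.2880 → code 7692 (round).
V_rec = 0 + 7692·0.00146484 = 11.267578 V.
Error = 11.268 − 11.267578 = 0.000421875 V = 0.422 mV.

0.422 mV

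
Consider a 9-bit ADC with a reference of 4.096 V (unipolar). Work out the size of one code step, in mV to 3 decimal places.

Full-scale span = 4.096 V.
LSB = 4.096 / 2^9 = 4.096 / 512 = 0.008 V = 8.000 mV.

8.000 mV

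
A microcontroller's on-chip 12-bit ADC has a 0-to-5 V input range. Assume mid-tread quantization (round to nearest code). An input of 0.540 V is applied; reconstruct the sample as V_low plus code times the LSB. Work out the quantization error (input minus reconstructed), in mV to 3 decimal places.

Step size: 5 V ÷ 2^12 = 1.221 mV.
(V_in − V_low)/LSB = (0.540 − 0)/0.0012207 = 442.3680 → code 442 (round).
Reconstructed: 0.53955078 V.
Difference: 0.000449219 V → 0.449 mV.

0.449 mV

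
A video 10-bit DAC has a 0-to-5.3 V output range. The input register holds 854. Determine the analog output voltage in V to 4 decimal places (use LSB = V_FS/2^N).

4.4201 V

LSB = 5.3 V / 2^10 = 5.176 mV.
V_out = 0 + 854 × 0.00517578 V = 4.42012 V.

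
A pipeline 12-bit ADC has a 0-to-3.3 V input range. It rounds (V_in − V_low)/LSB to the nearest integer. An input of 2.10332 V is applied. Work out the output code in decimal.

LSB = 3.3 V / 4096 = 0.806 mV.
(2.10332 − 0) / 0.000805664 = 2610.666 LSBs.
round(2610.666) = 2611.

code 2611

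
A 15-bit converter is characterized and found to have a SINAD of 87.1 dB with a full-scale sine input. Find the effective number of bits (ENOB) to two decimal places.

14.18 bits

ENOB = (SINAD − 1.76) / 6.02 = (87.1 − 1.76)/6.02 = 14.176.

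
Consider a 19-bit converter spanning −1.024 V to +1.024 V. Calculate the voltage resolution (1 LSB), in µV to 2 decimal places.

3.91 µV

Full-scale span = 2.048 V.
LSB = 2.048 / 2^19 = 2.048 / 524288 = 3.90625e-06 V = 3.91 µV.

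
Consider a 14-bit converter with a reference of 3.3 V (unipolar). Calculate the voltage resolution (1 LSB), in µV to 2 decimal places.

201.42 µV

Full-scale span = 3.3 V.
LSB = 3.3 / 2^14 = 3.3 / 16384 = 0.000201416 V = 201.42 µV.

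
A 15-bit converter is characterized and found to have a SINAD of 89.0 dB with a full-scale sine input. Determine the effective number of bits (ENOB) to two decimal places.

ENOB = (SINAD − 1.76) / 6.02 = (89.0 − 1.76)/6.02 = 14.492.

14.49 bits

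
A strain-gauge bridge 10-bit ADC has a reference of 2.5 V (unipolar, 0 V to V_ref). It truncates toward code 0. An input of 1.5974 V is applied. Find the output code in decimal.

code 654

Full-scale span = 2.5 V; LSB = 2.5/2^10 = 2.441 mV.
Input sits at 654.295 steps above V_low.
Floor → code 654.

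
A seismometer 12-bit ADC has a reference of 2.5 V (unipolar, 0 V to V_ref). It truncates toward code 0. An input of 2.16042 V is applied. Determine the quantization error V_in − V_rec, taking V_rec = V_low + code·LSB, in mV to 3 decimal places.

0.386 mV

One LSB is 2.5 V / 4096 = 0.610 mV.
Scaled input = 3539.6321 LSBs, so code = 3539.
Reconstructed: 2.1600342 V.
Difference: 0.00038582 V → 0.386 mV.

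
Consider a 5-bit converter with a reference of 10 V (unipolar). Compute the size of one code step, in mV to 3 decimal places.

Full-scale span = 10 V.
LSB = 10 / 2^5 = 10 / 32 = 0.3125 V = 312.500 mV.

312.500 mV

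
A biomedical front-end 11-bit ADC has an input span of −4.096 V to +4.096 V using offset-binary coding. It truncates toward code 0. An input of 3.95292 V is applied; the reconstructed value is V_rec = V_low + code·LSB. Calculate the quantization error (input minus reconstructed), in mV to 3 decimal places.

0.920 mV

Step size: 8.192 V ÷ 2^11 = 4.000 mV.
Scaled input = 2012.2300 LSBs, so code = 2012.
V_rec = (−4.096) + 2012·0.004 = 3.952 V.
V_in − V_rec = 0.00092 V = 0.920 mV.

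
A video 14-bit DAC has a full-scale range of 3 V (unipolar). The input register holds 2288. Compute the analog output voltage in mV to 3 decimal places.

LSB = 3 V / 2^14 = 183.11 µV.
V_out = 0 + 2288 × 0.000183105 V = 0.418945 V.
= 418.945 mV.

418.945 mV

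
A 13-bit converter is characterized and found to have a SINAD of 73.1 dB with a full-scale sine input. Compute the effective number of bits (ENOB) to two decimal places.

11.85 bits

ENOB = (SINAD − 1.76) / 6.02 = (73.1 − 1.76)/6.02 = 11.850.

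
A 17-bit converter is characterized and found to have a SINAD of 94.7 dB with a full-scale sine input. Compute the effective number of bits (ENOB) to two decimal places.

ENOB = (SINAD − 1.76) / 6.02 = (94.7 − 1.76)/6.02 = 15.439.

15.44 bits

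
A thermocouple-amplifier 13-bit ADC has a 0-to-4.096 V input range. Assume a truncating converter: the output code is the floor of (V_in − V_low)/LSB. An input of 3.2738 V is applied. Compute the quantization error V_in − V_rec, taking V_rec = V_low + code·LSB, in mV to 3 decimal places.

0.300 mV

LSB = 4.096/2^13 = 0.500 mV.
(V_in − V_low)/LSB = (3.2738 − 0)/0.0005 = 6547.6000 → code 6547 (floor).
V_rec = 0 + 6547·0.0005 = 3.2735 V.
Difference: 0.0003 V → 0.300 mV.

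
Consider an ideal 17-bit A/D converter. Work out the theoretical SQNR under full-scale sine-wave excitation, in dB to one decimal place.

SNR ≈ 6.02·N + 1.76 dB = 6.02·17 + 1.76 = 104.10 dB.

104.1 dB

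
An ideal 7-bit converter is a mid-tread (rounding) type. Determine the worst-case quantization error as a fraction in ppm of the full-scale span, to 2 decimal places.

Rounding → worst-case error = ½ LSB = V_FS/2^8, so 1e+06/256 = 3906.25 ppm of full scale.

3906.25 ppm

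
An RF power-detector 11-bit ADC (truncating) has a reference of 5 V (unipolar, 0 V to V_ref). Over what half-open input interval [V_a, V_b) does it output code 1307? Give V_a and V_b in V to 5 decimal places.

[3.19092 V, 3.19336 V)

LSB = 5/2^11 = 2.441 mV.
V_a = V_low + 1307·LSB = 3.19092 V; V_b = V_low + 1308·LSB = 3.19336 V.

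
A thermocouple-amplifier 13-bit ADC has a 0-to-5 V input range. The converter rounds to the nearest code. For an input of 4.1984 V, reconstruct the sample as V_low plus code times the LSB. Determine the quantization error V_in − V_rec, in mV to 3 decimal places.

LSB = 5/2^13 = 0.610 mV.
(V_in − V_low)/LSB = (4.1984 − 0)/0.000610352 = 6878.6586 → code 6879 (round).
Reconstructed: 4.1986084 V.
V_in − V_rec = -0.000208398 V = -0.208 mV.

-0.208 mV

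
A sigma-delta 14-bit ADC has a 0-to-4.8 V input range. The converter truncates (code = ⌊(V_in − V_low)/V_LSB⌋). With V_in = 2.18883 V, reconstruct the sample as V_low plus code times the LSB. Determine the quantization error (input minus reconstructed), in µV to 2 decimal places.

60.47 µV

LSB = 4.8/2^14 = 292.97 µV.
Scaled input = 7471.2064 LSBs, so code = 7471.
Reconstructed: 2.1887695 V.
Difference: 6.04688e-05 V → 60.47 µV.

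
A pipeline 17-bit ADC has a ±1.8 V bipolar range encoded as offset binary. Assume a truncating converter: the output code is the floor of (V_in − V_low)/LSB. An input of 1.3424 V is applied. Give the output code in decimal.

With 131072 levels over 3.6 V, one step is 27.47 µV.
(1.3424 − (−1.8)) / 2.74658e-05 = 114411.292 LSBs.
⌊·⌋(114411.292) = 114411.

code 114411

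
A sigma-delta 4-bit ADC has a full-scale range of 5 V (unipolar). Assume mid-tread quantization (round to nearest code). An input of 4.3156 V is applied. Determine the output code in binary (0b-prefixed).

Full-scale span = 5 V; LSB = 5/2^4 = 312.500 mV.
(4.3156 − 0) / 0.3125 = 13.810 LSBs.
Round → code 14.
In binary (0b-prefixed): 0b1110.

code 0b1110 (decimal 14)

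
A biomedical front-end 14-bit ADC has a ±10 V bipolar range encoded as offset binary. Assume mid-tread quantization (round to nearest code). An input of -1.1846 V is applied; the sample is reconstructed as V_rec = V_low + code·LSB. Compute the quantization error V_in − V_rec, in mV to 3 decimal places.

-0.518 mV

Step size: 20 V ÷ 2^14 = 1.221 mV.
(V_in − V_low)/LSB = (-1.1846 − (−10))/0.0012207 = 7221.5757 → code 7222 (round).
V_rec = (−10) + 7222·0.0012207 = -1.184082 V.
Difference: -0.000517969 V → -0.518 mV.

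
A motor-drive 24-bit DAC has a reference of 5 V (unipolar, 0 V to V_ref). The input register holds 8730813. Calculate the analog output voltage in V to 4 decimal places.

2.6020 V

LSB = 5 V / 2^24 = 0.30 µV.
V_out = 0 + 8730813 × 2.98023e-07 V = 2.60199 V.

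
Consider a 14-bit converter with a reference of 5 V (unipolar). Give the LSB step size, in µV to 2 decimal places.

Full-scale span = 5 V.
LSB = 5 / 2^14 = 5 / 16384 = 0.000305176 V = 305.18 µV.

305.18 µV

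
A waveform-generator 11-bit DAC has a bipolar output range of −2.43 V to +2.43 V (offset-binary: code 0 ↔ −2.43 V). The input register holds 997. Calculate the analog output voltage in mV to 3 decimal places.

-64.072 mV

LSB = 4.86 V / 2^11 = 2.373 mV.
V_out = (−2.43) + 997 × 0.00237305 V = -0.0640723 V.
= -64.072 mV.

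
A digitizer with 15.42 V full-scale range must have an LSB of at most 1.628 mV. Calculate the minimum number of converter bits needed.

14 bits

Number of steps required ≥ 15.42 V / 1.628 mV = 9471.74.
Need 2^N ≥ 9471.74; 2^13 = 8192, 2^14 = 16384.
Minimum N = 14.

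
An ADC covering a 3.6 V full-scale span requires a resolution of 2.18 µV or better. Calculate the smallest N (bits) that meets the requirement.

21 bits

Number of steps required ≥ 3.6 V / 2.18 µV = 1651376.15.
Need 2^N ≥ 1651376.15; 2^20 = 1048576, 2^21 = 2097152.
Minimum N = 21.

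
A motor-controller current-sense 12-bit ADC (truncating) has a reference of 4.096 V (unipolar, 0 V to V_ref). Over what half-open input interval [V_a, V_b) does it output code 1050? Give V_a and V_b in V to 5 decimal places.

[1.05000 V, 1.05100 V)

LSB = 4.096/2^12 = 1.000 mV.
V_a = V_low + 1050·LSB = 1.05 V; V_b = V_low + 1051·LSB = 1.051 V.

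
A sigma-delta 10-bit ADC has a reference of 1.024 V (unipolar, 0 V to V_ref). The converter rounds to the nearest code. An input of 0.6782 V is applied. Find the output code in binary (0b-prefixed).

LSB = 1.024 V / 1024 = 1.000 mV.
(V_in − V_low)/LSB = (0.6782 − 0) / 0.001 = 678.200.
Round → code 678.
In binary (0b-prefixed): 0b1010100110.

code 0b1010100110 (decimal 678)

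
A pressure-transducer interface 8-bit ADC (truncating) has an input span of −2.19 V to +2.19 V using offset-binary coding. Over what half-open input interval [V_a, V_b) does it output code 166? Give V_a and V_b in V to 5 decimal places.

LSB = 4.38/2^8 = 17.109 mV.
V_a = V_low + 166·LSB = 0.650156 V; V_b = V_low + 167·LSB = 0.667266 V.

[0.65016 V, 0.66727 V)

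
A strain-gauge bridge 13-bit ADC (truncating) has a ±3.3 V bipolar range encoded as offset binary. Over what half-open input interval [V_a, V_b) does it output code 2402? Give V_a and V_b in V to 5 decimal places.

[-1.36479 V, -1.36399 V)

LSB = 6.6/2^13 = 0.806 mV.
V_a = V_low + 2402·LSB = -1.36479 V; V_b = V_low + 2403·LSB = -1.36399 V.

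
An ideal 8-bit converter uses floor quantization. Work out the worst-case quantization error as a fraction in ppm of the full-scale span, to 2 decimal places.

Truncating → worst-case error = 1 LSB = V_FS/2^8, so 1e+06/256 = 3906.25 ppm of full scale.

3906.25 ppm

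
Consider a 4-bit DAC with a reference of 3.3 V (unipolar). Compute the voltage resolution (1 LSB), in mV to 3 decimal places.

206.250 mV

Full-scale span = 3.3 V.
LSB = 3.3 / 2^4 = 3.3 / 16 = 0.20625 V = 206.250 mV.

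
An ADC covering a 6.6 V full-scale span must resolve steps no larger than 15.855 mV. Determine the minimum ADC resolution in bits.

9 bits

Number of steps required ≥ 6.6 V / 15.855 mV = 416.27.
Need 2^N ≥ 416.27; 2^8 = 256, 2^9 = 512.
Minimum N = 9.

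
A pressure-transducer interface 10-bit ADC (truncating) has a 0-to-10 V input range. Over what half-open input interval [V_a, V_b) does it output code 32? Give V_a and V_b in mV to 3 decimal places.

[312.500 mV, 322.266 mV)

LSB = 10/2^10 = 9.766 mV.
V_a = V_low + 32·LSB = 0.3125 V; V_b = V_low + 33·LSB = 0.322266 V.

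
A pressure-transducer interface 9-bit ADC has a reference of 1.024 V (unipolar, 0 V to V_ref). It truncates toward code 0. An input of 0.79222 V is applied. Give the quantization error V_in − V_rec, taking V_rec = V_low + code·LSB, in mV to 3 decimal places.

Step size: 1.024 V ÷ 2^9 = 2.000 mV.
(0.79222 − 0)/0.002 = 396.1100; ⌊·⌋ gives code 396.
Reconstructed: 0.792 V.
Difference: 0.00022 V → 0.220 mV.

0.220 mV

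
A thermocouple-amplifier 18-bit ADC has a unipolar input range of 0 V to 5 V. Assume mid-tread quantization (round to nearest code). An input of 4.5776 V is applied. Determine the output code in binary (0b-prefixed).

With 262144 levels over 5 V, one step is 19.07 µV.
(V_in − V_low)/LSB = (4.5776 − 0) / 1.90735e-05 = 239998.075.
round(239998.075) = 239998.
In binary (0b-prefixed): 0b111010100101111110.

code 0b111010100101111110 (decimal 239998)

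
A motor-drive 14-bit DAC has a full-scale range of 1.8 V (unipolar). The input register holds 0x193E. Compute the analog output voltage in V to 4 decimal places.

LSB = 1.8 V / 2^14 = 109.86 µV.
Code 0x193E = 6462 decimal.
V_out = 0 + 6462 × 0.000109863 V = 0.709937 V.

0.7099 V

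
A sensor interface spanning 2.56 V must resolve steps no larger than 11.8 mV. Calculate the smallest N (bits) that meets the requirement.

8 bits

Number of steps required ≥ 2.56 V / 11.8 mV = 216.95.
Need 2^N ≥ 216.95; 2^7 = 128, 2^8 = 256.
Minimum N = 8.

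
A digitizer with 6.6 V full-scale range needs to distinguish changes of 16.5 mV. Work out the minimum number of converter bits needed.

9 bits

Number of steps required ≥ 6.6 V / 16.5 mV = 400.00.
Need 2^N ≥ 400.00; 2^8 = 256, 2^9 = 512.
Minimum N = 9.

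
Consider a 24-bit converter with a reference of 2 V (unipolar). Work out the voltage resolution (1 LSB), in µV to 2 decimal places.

Full-scale span = 2 V.
LSB = 2 / 2^24 = 2 / 16777216 = 1.19209e-07 V = 0.12 µV.

0.12 µV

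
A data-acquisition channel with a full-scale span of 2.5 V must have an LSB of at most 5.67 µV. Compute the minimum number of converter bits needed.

Number of steps required ≥ 2.5 V / 5.67 µV = 440917.11.
Need 2^N ≥ 440917.11; 2^18 = 262144, 2^19 = 524288.
Minimum N = 19.

19 bits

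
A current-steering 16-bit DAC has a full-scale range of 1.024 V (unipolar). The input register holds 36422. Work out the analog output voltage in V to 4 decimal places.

LSB = 1.024 V / 2^16 = 15.62 µV.
V_out = 0 + 36422 × 1.5625e-05 V = 0.569094 V.

0.5691 V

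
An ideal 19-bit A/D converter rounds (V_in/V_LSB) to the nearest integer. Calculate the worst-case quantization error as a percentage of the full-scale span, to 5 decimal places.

0.00010 %

Rounding → worst-case error = ½ LSB = V_FS/2^20, so 100/1048576 = 9.53674e-05 % of full scale.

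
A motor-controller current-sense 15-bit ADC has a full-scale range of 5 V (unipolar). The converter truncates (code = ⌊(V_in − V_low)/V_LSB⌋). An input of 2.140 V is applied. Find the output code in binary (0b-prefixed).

Full-scale span = 5 V; LSB = 5/2^15 = 152.59 µV.
(V_in − V_low)/LSB = (2.140 − 0) / 0.000152588 = 14024.704.
Floor → code 14024.
In binary (0b-prefixed): 0b11011011001000.

code 0b11011011001000 (decimal 14024)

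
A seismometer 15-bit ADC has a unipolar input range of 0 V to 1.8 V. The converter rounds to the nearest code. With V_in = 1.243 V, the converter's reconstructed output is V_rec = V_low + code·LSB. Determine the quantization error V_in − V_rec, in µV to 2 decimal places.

6.84 µV

LSB = 1.8/2^15 = 54.93 µV.
(V_in − V_low)/LSB = (1.243 − 0)/5.49316e-05 = 22628.1244 → code 22628 (round).
Reconstructed: 1.2429932 V.
Error = 1.243 − 1.2429932 = 6.83594e-06 V = 6.84 µV.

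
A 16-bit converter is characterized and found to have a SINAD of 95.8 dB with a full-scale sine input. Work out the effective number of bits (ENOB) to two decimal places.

ENOB = (SINAD − 1.76) / 6.02 = (95.8 − 1.76)/6.02 = 15.621.

15.62 bits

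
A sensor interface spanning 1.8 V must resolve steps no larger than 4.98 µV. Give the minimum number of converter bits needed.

Number of steps required ≥ 1.8 V / 4.98 µV = 361445.78.
Need 2^N ≥ 361445.78; 2^18 = 262144, 2^19 = 524288.
Minimum N = 19.

19 bits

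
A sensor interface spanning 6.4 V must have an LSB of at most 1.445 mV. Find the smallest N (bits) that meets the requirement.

13 bits

Number of steps required ≥ 6.4 V / 1.445 mV = 4429.07.
Need 2^N ≥ 4429.07; 2^12 = 4096, 2^13 = 8192.
Minimum N = 13.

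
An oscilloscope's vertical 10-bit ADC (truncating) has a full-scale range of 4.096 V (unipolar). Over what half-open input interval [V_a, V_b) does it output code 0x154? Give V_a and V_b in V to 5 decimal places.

LSB = 4.096/2^10 = 4.000 mV.
Code 0x154 = 340 decimal.
V_a = V_low + 340·LSB = 1.36 V; V_b = V_low + 341·LSB = 1.364 V.

[1.36000 V, 1.36400 V)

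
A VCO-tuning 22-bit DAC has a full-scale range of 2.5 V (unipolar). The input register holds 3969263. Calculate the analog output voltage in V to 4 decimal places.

LSB = 2.5 V / 2^22 = 0.60 µV.
V_out = 0 + 3969263 × 5.96046e-07 V = 2.36587 V.

2.3659 V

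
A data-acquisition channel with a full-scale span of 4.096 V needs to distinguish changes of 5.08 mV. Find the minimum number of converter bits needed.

10 bits

Number of steps required ≥ 4.096 V / 5.08 mV = 806.30.
Need 2^N ≥ 806.30; 2^9 = 512, 2^10 = 1024.
Minimum N = 10.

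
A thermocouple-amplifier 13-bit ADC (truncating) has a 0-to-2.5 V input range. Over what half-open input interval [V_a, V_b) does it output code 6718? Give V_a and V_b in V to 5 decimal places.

[2.05017 V, 2.05048 V)

LSB = 2.5/2^13 = 305.18 µV.
V_a = V_low + 6718·LSB = 2.05017 V; V_b = V_low + 6719·LSB = 2.05048 V.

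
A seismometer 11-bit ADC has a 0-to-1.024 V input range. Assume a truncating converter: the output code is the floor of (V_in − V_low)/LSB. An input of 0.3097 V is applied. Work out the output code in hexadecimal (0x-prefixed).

code 0x26B (decimal 619)

Full-scale span = 1.024 V; LSB = 1.024/2^11 = 0.500 mV.
Input sits at 619.400 steps above V_low.
Floor → code 619.
In hexadecimal (0x-prefixed): 0x26B.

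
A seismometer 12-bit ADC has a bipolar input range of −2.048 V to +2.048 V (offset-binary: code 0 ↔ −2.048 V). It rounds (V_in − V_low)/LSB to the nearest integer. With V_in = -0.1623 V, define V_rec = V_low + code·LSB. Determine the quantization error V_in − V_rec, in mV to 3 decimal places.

-0.300 mV

One LSB is 4.096 V / 4096 = 1.000 mV.
(V_in − V_low)/LSB = (-0.1623 − (−2.048))/0.001 = 1885.7000 → code 1886 (round).
Reconstructed: -0.162 V.
Error = -0.1623 − (−0.162) = -0.0003 V = -0.300 mV.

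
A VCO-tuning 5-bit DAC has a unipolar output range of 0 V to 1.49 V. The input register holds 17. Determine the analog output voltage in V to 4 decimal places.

LSB = 1.49 V / 2^5 = 46.562 mV.
V_out = 0 + 17 × 0.0465625 V = 0.791562 V.

0.7916 V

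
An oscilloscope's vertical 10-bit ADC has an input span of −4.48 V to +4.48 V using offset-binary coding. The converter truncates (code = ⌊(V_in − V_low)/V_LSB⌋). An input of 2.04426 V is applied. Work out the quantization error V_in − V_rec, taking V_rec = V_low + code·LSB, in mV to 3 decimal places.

LSB = 8.96/2^10 = 8.750 mV.
(V_in − V_low)/LSB = (2.04426 − (−4.48))/0.00875 = 745.6297 → code 745 (floor).
Reconstructed: 2.03875 V.
Error = 2.04426 − 2.03875 = 0.00551 V = 5.510 mV.

5.510 mV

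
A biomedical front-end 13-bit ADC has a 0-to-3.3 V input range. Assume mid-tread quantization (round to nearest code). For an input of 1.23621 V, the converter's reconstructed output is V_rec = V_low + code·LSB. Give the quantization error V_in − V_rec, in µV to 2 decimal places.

-81.50 µV

LSB = 3.3/2^13 = 402.83 µV.
(V_in − V_low)/LSB = (1.23621 − 0)/0.000402832 = 3068.7977 → code 3069 (round).
Code 3069 maps back to 0 + 3069×0.000402832 V = 1.2362915 V.
Difference: -8.15039e-05 V → -81.50 µV.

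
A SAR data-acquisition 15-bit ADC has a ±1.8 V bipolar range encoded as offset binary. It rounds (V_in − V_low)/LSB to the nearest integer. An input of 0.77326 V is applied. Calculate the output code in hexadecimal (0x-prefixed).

code 0x5B7E (decimal 23422)

LSB = 3.6 V / 32768 = 109.86 µV.
(V_in − V_low)/LSB = (0.77326 − (−1.8)) / 0.000109863 = 23422.384.
So the output code is 23422.
In hexadecimal (0x-prefixed): 0x5B7E.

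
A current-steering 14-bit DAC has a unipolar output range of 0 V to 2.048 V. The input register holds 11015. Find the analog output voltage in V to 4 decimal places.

LSB = 2.048 V / 2^14 = 125.00 µV.
V_out = 0 + 11015 × 0.000125 V = 1.37688 V.

1.3769 V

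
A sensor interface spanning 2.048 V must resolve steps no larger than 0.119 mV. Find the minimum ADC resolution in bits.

15 bits

Number of steps required ≥ 2.048 V / 0.119 mV = 17210.08.
Need 2^N ≥ 17210.08; 2^14 = 16384, 2^15 = 32768.
Minimum N = 15.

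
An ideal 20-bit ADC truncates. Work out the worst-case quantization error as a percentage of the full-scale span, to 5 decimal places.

Truncating → worst-case error = 1 LSB = V_FS/2^20, so 100/1048576 = 9.53674e-05 % of full scale.

0.00010 %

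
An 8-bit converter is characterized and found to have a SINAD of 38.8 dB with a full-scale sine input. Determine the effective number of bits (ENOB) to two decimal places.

ENOB = (SINAD − 1.76) / 6.02 = (38.8 − 1.76)/6.02 = 6.153.

6.15 bits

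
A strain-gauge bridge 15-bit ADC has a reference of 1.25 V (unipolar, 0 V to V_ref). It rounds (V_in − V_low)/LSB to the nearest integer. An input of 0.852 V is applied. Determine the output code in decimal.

code 22335

LSB = 1.25 V / 32768 = 38.15 µV.
(V_in − V_low)/LSB = (0.852 − 0) / 3.8147e-05 = 22334.669.
So the output code is 22335.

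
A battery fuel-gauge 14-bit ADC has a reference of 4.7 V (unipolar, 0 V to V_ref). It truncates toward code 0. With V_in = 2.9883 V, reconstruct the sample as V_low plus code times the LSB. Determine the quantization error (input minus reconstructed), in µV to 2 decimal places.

LSB = 4.7/2^14 = 286.87 µV.
(V_in − V_low)/LSB = (2.9883 − 0)/0.000286865 = 10417.0866 → code 10417 (floor).
Code 10417 maps back to 0 + 10417×0.000286865 V = 2.9882751 V.
Difference: 2.48535e-05 V → 24.85 µV.

24.85 µV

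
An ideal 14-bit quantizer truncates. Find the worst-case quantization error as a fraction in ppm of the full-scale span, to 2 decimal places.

Truncating → worst-case error = 1 LSB = V_FS/2^14, so 1e+06/16384 = 61.0352 ppm of full scale.

61.04 ppm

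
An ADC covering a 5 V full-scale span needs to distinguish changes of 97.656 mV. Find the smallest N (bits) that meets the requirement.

Number of steps required ≥ 5 V / 97.656 mV = 51.20.
Need 2^N ≥ 51.20; 2^5 = 32, 2^6 = 64.
Minimum N = 6.

6 bits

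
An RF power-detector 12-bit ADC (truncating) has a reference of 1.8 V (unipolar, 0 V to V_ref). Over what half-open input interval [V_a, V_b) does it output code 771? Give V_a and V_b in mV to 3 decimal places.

LSB = 1.8/2^12 = 439.45 µV.
V_a = V_low + 771·LSB = 0.338818 V; V_b = V_low + 772·LSB = 0.339258 V.

[338.818 mV, 339.258 mV)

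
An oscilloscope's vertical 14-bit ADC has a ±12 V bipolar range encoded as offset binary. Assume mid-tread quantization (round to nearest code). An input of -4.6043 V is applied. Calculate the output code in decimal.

code 5049

With 16384 levels over 24 V, one step is 1.465 mV.
(V_in − V_low)/LSB = (-4.6043 − (−12)) / 0.00146484 = 5048.798.
So the output code is 5049.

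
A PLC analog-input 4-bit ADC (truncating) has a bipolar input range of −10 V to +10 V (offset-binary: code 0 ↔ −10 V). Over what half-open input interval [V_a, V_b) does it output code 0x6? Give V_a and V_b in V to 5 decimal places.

[-2.50000 V, -1.25000 V)

LSB = 20/2^4 = 1.2500 V.
Code 0x6 = 6 decimal.
V_a = V_low + 6·LSB = -2.5 V; V_b = V_low + 7·LSB = -1.25 V.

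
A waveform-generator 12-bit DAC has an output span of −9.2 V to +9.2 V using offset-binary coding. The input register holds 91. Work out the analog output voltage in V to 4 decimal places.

LSB = 18.4 V / 2^12 = 4.492 mV.
V_out = (−9.2) + 91 × 0.00449219 V = -8.79121 V.

-8.7912 V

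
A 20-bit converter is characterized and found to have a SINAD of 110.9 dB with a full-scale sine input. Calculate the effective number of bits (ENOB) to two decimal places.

ENOB = (SINAD − 1.76) / 6.02 = (110.9 − 1.76)/6.02 = 18.130.

18.13 bits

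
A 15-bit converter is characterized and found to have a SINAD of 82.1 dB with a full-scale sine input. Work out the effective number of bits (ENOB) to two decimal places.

13.35 bits

ENOB = (SINAD − 1.76) / 6.02 = (82.1 − 1.76)/6.02 = 13.346.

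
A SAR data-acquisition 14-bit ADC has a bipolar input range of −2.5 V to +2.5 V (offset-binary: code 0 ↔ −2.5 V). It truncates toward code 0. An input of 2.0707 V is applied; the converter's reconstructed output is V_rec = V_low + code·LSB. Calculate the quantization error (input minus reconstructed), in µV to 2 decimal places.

Step size: 5 V ÷ 2^14 = 305.18 µV.
(V_in − V_low)/LSB = (2.0707 − (−2.5))/0.000305176 = 14977.2698 → code 14977 (floor).
Code 14977 maps back to (−2.5) + 14977×0.000305176 V = 2.0706177 V.
V_in − V_rec = 8.23242e-05 V = 82.32 µV.

82.32 µV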